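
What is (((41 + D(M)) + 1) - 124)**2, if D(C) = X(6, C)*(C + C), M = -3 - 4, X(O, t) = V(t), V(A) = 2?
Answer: 12100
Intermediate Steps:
X(O, t) = 2
M = -7
D(C) = 4*C (D(C) = 2*(C + C) = 2*(2*C) = 4*C)
(((41 + D(M)) + 1) - 124)**2 = (((41 + 4*(-7)) + 1) - 124)**2 = (((41 - 28) + 1) - 124)**2 = ((13 + 1) - 124)**2 = (14 - 124)**2 = (-110)**2 = 12100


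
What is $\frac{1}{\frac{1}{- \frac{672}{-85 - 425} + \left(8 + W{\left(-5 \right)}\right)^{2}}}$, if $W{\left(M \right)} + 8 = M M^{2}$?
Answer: $\frac{1328237}{85} \approx 15626.0$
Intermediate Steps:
$W{\left(M \right)} = -8 + M^{3}$ ($W{\left(M \right)} = -8 + M M^{2} = -8 + M^{3}$)
$\frac{1}{\frac{1}{- \frac{672}{-85 - 425} + \left(8 + W{\left(-5 \right)}\right)^{2}}} = \frac{1}{\frac{1}{- \frac{672}{-85 - 425} + \left(8 + \left(-8 + \left(-5\right)^{3}\right)\right)^{2}}} = \frac{1}{\frac{1}{- \frac{672}{-510} + \left(8 - 133\right)^{2}}} = \frac{1}{\frac{1}{\left(-672\right) \left(- \frac{1}{510}\right) + \left(8 - 133\right)^{2}}} = \frac{1}{\frac{1}{\frac{112}{85} + \left(-125\right)^{2}}} = \frac{1}{\frac{1}{\frac{112}{85} + 15625}} = \frac{1}{\frac{1}{\frac{1328237}{85}}} = \frac{1}{\frac{85}{1328237}} = \frac{1328237}{85}$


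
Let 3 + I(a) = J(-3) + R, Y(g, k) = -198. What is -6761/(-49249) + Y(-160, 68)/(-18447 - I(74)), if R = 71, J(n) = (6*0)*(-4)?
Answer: 134931217/911845235 ≈ 0.14798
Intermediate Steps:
J(n) = 0 (J(n) = 0*(-4) = 0)
I(a) = 68 (I(a) = -3 + (0 + 71) = -3 + 71 = 68)
-6761/(-49249) + Y(-160, 68)/(-18447 - I(74)) = -6761/(-49249) - 198/(-18447 - 1*68) = -6761*(-1/49249) - 198/(-18447 - 68) = 6761/49249 - 198/(-18515) = 6761/49249 - 198*(-1/18515) = 6761/49249 + 198/18515 = 134931217/911845235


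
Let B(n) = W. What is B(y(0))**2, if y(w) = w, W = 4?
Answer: 16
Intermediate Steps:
B(n) = 4
B(y(0))**2 = 4**2 = 16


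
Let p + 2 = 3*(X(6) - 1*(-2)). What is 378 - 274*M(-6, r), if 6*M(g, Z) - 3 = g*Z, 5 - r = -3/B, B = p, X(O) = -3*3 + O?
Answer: 7233/5 ≈ 1446.6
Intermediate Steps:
X(O) = -9 + O
p = -5 (p = -2 + 3*((-9 + 6) - 1*(-2)) = -2 + 3*(-3 + 2) = -2 + 3*(-1) = -2 - 3 = -5)
B = -5
r = 22/5 (r = 5 - (-3)/(-5) = 5 - (-3)*(-1)/5 = 5 - 1*⅗ = 5 - ⅗ = 22/5 ≈ 4.4000)
M(g, Z) = ½ + Z*g/6 (M(g, Z) = ½ + (g*Z)/6 = ½ + (Z*g)/6 = ½ + Z*g/6)
378 - 274*M(-6, r) = 378 - 274*(½ + (⅙)*(22/5)*(-6)) = 378 - 274*(½ - 22/5) = 378 - 274*(-39/10) = 378 + 5343/5 = 7233/5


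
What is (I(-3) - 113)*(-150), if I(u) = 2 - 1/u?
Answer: 16600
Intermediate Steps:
(I(-3) - 113)*(-150) = ((2 - 1/(-3)) - 113)*(-150) = ((2 - 1*(-⅓)) - 113)*(-150) = ((2 + ⅓) - 113)*(-150) = (7/3 - 113)*(-150) = -332/3*(-150) = 16600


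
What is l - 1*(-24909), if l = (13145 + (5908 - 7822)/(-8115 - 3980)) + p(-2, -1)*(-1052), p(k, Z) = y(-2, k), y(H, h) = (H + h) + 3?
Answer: 472988984/12095 ≈ 39106.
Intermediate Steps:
y(H, h) = 3 + H + h
p(k, Z) = 1 + k (p(k, Z) = 3 - 2 + k = 1 + k)
l = 171714629/12095 (l = (13145 + (5908 - 7822)/(-8115 - 3980)) + (1 - 2)*(-1052) = (13145 - 1914/(-12095)) - 1*(-1052) = (13145 - 1914*(-1/12095)) + 1052 = (13145 + 1914/12095) + 1052 = 158990689/12095 + 1052 = 171714629/12095 ≈ 14197.)
l - 1*(-24909) = 171714629/12095 - 1*(-24909) = 171714629/12095 + 24909 = 472988984/12095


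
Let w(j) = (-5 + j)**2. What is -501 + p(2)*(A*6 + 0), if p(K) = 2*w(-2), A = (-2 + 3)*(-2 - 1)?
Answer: -2265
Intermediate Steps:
A = -3 (A = 1*(-3) = -3)
p(K) = 98 (p(K) = 2*(-5 - 2)**2 = 2*(-7)**2 = 2*49 = 98)
-501 + p(2)*(A*6 + 0) = -501 + 98*(-3*6 + 0) = -501 + 98*(-18 + 0) = -501 + 98*(-18) = -501 - 1764 = -2265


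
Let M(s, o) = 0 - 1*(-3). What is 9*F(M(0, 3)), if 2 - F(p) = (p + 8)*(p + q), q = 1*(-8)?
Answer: 513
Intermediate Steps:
q = -8
M(s, o) = 3 (M(s, o) = 0 + 3 = 3)
F(p) = 2 - (-8 + p)*(8 + p) (F(p) = 2 - (p + 8)*(p - 8) = 2 - (8 + p)*(-8 + p) = 2 - (-8 + p)*(8 + p))
9*F(M(0, 3)) = 9*(66 - 1*3²) = 9*(66 - 1*9) = 9*(66 - 9) = 9*57 = 513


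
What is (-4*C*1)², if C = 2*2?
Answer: 256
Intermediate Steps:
C = 4
(-4*C*1)² = (-4*4*1)² = (-16*1)² = (-16)² = 256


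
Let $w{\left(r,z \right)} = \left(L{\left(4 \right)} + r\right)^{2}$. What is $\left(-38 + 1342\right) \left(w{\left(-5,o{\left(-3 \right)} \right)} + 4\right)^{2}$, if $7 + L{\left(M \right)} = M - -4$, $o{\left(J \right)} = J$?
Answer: $521600$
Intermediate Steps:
$L{\left(M \right)} = -3 + M$ ($L{\left(M \right)} = -7 + \left(M - -4\right) = -7 + \left(M + 4\right) = -7 + \left(4 + M\right) = -3 + M$)
$w{\left(r,z \right)} = \left(1 + r\right)^{2}$ ($w{\left(r,z \right)} = \left(\left(-3 + 4\right) + r\right)^{2} = \left(1 + r\right)^{2}$)
$\left(-38 + 1342\right) \left(w{\left(-5,o{\left(-3 \right)} \right)} + 4\right)^{2} = \left(-38 + 1342\right) \left(\left(1 - 5\right)^{2} + 4\right)^{2} = 1304 \left(\left(-4\right)^{2} + 4\right)^{2} = 1304 \left(16 + 4\right)^{2} = 1304 \cdot 20^{2} = 1304 \cdot 400 = 521600$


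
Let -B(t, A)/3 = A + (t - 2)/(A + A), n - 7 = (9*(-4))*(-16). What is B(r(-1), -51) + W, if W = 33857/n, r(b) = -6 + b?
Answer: 4178657/19822 ≈ 210.81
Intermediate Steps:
n = 583 (n = 7 + (9*(-4))*(-16) = 7 - 36*(-16) = 7 + 576 = 583)
W = 33857/583 ≈ 58.074
B(t, A) = -3*A - 3*(-2 + t)/(2*A) (B(t, A) = -3*(A + (t - 2)/(A + A)) = -3*(A + (-2 + t)/((2*A))) = -3*(A + (-2 + t)*(1/(2*A))) = -3*(A + (-2 + t)/(2*A)) = -3*A - 3*(-2 + t)/(2*A))
B(r(-1), -51) + W = (3/2)*(2 - (-6 - 1) - 2*(-51)²)/(-51) + 33857/583 = (3/2)*(-1/51)*(2 - 1*(-7) - 2*2601) + 33857/583 = (3/2)*(-1/51)*(2 + 7 - 5202) + 33857/583 = (3/2)*(-1/51)*(-5193) + 33857/583 = 5193/34 + 33857/583 = 4178657/19822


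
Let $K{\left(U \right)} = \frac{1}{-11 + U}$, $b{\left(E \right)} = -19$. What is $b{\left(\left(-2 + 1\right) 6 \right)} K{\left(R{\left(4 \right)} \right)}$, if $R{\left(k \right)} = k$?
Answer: $\frac{19}{7} \approx 2.7143$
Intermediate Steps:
$b{\left(\left(-2 + 1\right) 6 \right)} K{\left(R{\left(4 \right)} \right)} = - \frac{19}{-11 + 4} = - \frac{19}{-7} = \left(-19\right) \left(- \frac{1}{7}\right) = \frac{19}{7}$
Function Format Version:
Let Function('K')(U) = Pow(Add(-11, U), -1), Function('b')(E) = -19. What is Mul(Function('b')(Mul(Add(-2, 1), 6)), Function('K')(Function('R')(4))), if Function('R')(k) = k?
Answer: Rational(19, 7) ≈ 2.7143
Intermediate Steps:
Mul(Function('b')(Mul(Add(-2, 1), 6)), Function('K')(Function('R')(4))) = Mul(-19, Pow(Add(-11, 4), -1)) = Mul(-19, Pow(-7, -1)) = Mul(-19, Rational(-1, 7)) = Rational(19, 7)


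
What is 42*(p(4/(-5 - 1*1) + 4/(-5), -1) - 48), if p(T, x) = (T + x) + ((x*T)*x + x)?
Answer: -11116/5 ≈ -2223.2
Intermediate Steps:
p(T, x) = T + 2*x + T*x² (p(T, x) = (T + x) + ((T*x)*x + x) = (T + x) + (T*x² + x) = (T + x) + (x + T*x²) = T + 2*x + T*x²)
42*(p(4/(-5 - 1*1) + 4/(-5), -1) - 48) = 42*(((4/(-5 - 1*1) + 4/(-5)) + 2*(-1) + (4/(-5 - 1*1) + 4/(-5))*(-1)²) - 48) = 42*(((4/(-5 - 1) + 4*(-⅕)) - 2 + (4/(-5 - 1) + 4*(-⅕))*1) - 48) = 42*(((4/(-6) - ⅘) - 2 + (4/(-6) - ⅘)*1) - 48) = 42*(((4*(-⅙) - ⅘) - 2 + (4*(-⅙) - ⅘)*1) - 48) = 42*(((-⅔ - ⅘) - 2 + (-⅔ - ⅘)*1) - 48) = 42*((-22/15 - 2 - 22/15*1) - 48) = 42*((-22/15 - 2 - 22/15) - 48) = 42*(-74/15 - 48) = 42*(-794/15) = -11116/5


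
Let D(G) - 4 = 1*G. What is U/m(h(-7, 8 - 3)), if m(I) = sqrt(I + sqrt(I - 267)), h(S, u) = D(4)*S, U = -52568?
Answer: -52568/sqrt(-56 + I*sqrt(323)) ≈ -1060.1 + 6772.2*I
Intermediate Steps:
D(G) = 4 + G (D(G) = 4 + 1*G = 4 + G)
h(S, u) = 8*S (h(S, u) = (4 + 4)*S = 8*S)
m(I) = sqrt(I + sqrt(-267 + I))
U/m(h(-7, 8 - 3)) = -52568/sqrt(8*(-7) + sqrt(-267 + 8*(-7))) = -52568/sqrt(-56 + sqrt(-267 - 56)) = -52568/sqrt(-56 + sqrt(-323)) = -52568/sqrt(-56 + I*sqrt(323))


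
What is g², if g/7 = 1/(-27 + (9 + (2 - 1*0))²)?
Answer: 49/8836 ≈ 0.0055455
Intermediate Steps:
g = 7/94 (g = 7/(-27 + (9 + (2 - 1*0))²) = 7/(-27 + (9 + (2 + 0))²) = 7/(-27 + (9 + 2)²) = 7/(-27 + 11²) = 7/(-27 + 121) = 7/94 ≈ 0.074468)
g² = (7/94)² = 49/8836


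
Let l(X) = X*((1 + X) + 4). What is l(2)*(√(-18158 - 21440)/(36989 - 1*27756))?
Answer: 2*I*√39598/1319 ≈ 0.30173*I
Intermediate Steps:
l(X) = X*(5 + X)
l(2)*(√(-18158 - 21440)/(36989 - 1*27756)) = (2*(5 + 2))*(√(-18158 - 21440)/(36989 - 1*27756)) = (2*7)*(√(-39598)/(36989 - 27756)) = 14*((I*√39598)/9233) = 14*((I*√39598)*(1/9233)) = 14*(I*√39598/9233) = 2*I*√39598/1319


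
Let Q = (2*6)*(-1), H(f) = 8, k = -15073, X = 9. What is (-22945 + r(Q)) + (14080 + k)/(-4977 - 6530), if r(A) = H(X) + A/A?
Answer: -263923559/11507 ≈ -22936.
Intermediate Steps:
Q = -12 (Q = 12*(-1) = -12)
r(A) = 9 (r(A) = 8 + A/A = 8 + 1 = 9)
(-22945 + r(Q)) + (14080 + k)/(-4977 - 6530) = (-22945 + 9) + (14080 - 15073)/(-4977 - 6530) = -22936 - 993/(-11507) = -22936 - 993*(-1/11507) = -22936 + 993/11507 = -263923559/11507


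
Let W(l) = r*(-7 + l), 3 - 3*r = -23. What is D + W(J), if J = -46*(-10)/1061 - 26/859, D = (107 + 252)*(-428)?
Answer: -420271155658/2734197 ≈ -1.5371e+5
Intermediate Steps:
r = 26/3 (r = 1 - ⅓*(-23) = 1 + 23/3 = 26/3 ≈ 8.6667)
D = -153652 (D = 359*(-428) = -153652)
J = 367554/911399 (J = 460*(1/1061) - 26*1/859 = 460/1061 - 26/859 = 367554/911399 ≈ 0.40329)
W(l) = -182/3 + 26*l/3 (W(l) = 26*(-7 + l)/3 = -182/3 + 26*l/3)
D + W(J) = -153652 + (-182/3 + (26/3)*(367554/911399)) = -153652 + (-182/3 + 3185468/911399) = -153652 - 156318214/2734197 = -420271155658/2734197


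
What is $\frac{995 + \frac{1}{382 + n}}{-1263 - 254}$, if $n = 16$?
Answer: $- \frac{10703}{16318} \approx -0.6559$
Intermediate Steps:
$\frac{995 + \frac{1}{382 + n}}{-1263 - 254} = \frac{995 + \frac{1}{382 + 16}}{-1263 - 254} = \frac{995 + \frac{1}{398}}{-1517} = - \frac{995 + \frac{1}{398}}{1517} = \left(- \frac{1}{1517}\right) \frac{396011}{398} = - \frac{10703}{16318}$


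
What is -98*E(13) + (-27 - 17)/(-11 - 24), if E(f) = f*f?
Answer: -579626/35 ≈ -16561.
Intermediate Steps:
E(f) = f²
-98*E(13) + (-27 - 17)/(-11 - 24) = -98*13² + (-27 - 17)/(-11 - 24) = -98*169 - 44/(-35) = -16562 - 44*(-1/35) = -16562 + 44/35 = -579626/35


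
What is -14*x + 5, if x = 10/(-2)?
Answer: 75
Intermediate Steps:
x = -5 (x = 10*(-1/2) = -5)
-14*x + 5 = -14*(-5) + 5 = 70 + 5 = 75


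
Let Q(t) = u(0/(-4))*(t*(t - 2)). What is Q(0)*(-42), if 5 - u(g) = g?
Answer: 0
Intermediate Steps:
u(g) = 5 - g
Q(t) = 5*t*(-2 + t) (Q(t) = (5 - 0/(-4))*(t*(t - 2)) = (5 - 0*(-1)/4)*(t*(-2 + t)) = (5 - 1*0)*(t*(-2 + t)) = (5 + 0)*(t*(-2 + t)) = 5*(t*(-2 + t)) = 5*t*(-2 + t))
Q(0)*(-42) = (5*0*(-2 + 0))*(-42) = (5*0*(-2))*(-42) = 0*(-42) = 0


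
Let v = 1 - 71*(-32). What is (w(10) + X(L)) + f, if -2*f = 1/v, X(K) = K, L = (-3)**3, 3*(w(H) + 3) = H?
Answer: -363683/13638 ≈ -26.667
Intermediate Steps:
w(H) = -3 + H/3
L = -27
v = 2273 (v = 1 + 2272 = 2273)
f = -1/4546 (f = -1/2/2273 = -1/2*1/2273 = -1/4546 ≈ -0.00021997)
(w(10) + X(L)) + f = ((-3 + (1/3)*10) - 27) - 1/4546 = ((-3 + 10/3) - 27) - 1/4546 = (1/3 - 27) - 1/4546 = -80/3 - 1/4546 = -363683/13638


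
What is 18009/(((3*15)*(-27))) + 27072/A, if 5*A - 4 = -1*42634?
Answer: -1150847/63945 ≈ -17.997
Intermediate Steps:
A = -8526 (A = 4/5 + (-1*42634)/5 = 4/5 + (1/5)*(-42634) = 4/5 - 42634/5 = -8526)
18009/(((3*15)*(-27))) + 27072/A = 18009/(((3*15)*(-27))) + 27072/(-8526) = 18009/((45*(-27))) + 27072*(-1/8526) = 18009/(-1215) - 4512/1421 = 18009*(-1/1215) - 4512/1421 = -667/45 - 4512/1421 = -1150847/63945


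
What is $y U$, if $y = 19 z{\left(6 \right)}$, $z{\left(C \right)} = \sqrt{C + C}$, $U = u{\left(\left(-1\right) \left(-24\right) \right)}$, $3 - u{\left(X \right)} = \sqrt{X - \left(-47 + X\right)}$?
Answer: $38 \sqrt{3} \left(3 - \sqrt{47}\right) \approx -253.77$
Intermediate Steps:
$u{\left(X \right)} = 3 - \sqrt{47}$ ($u{\left(X \right)} = 3 - \sqrt{X - \left(-47 + X\right)} = 3 - \sqrt{47}$)
$U = 3 - \sqrt{47} \approx -3.8557$
$z{\left(C \right)} = \sqrt{2} \sqrt{C}$ ($z{\left(C \right)} = \sqrt{2 C} = \sqrt{2} \sqrt{C}$)
$y = 38 \sqrt{3}$ ($y = 19 \sqrt{2} \sqrt{6} = 19 \cdot 2 \sqrt{3} = 38 \sqrt{3} \approx 65.818$)
$y U = 38 \sqrt{3} \left(3 - \sqrt{47}\right)$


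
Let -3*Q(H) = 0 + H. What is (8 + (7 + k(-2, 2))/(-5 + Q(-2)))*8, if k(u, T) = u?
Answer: 712/13 ≈ 54.769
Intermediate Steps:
Q(H) = -H/3 (Q(H) = -(0 + H)/3 = -H/3)
(8 + (7 + k(-2, 2))/(-5 + Q(-2)))*8 = (8 + (7 - 2)/(-5 - ⅓*(-2)))*8 = (8 + 5/(-5 + ⅔))*8 = (8 + 5/(-13/3))*8 = (8 + 5*(-3/13))*8 = (8 - 15/13)*8 = (89/13)*8 = 712/13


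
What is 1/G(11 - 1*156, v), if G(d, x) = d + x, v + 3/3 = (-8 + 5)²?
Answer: -1/137 ≈ -0.0072993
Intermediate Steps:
v = 8 (v = -1 + (-8 + 5)² = -1 + (-3)² = -1 + 9 = 8)
1/G(11 - 1*156, v) = 1/((11 - 1*156) + 8) = 1/((11 - 156) + 8) = 1/(-145 + 8) = 1/(-137) = -1/137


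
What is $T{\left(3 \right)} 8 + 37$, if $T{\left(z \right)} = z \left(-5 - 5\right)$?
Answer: $-203$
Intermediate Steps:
$T{\left(z \right)} = - 10 z$ ($T{\left(z \right)} = z \left(-10\right) = - 10 z$)
$T{\left(3 \right)} 8 + 37 = \left(-10\right) 3 \cdot 8 + 37 = \left(-30\right) 8 + 37 = -240 + 37 = -203$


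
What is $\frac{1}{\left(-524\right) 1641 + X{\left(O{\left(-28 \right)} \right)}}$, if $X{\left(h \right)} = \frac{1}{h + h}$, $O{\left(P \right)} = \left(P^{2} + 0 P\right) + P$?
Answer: $- \frac{1512}{1300144607} \approx -1.1629 \cdot 10^{-6}$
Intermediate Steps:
$O{\left(P \right)} = P + P^{2}$ ($O{\left(P \right)} = \left(P^{2} + 0\right) + P = P^{2} + P = P + P^{2}$)
$X{\left(h \right)} = \frac{1}{2 h}$
$\frac{1}{\left(-524\right) 1641 + X{\left(O{\left(-28 \right)} \right)}} = \frac{1}{\left(-524\right) 1641 + \frac{1}{2 \left(- 28 \left(1 - 28\right)\right)}} = \frac{1}{-859884 + \frac{1}{2 \left(\left(-28\right) \left(-27\right)\right)}} = \frac{1}{-859884 + \frac{1}{2 \cdot 756}} = \frac{1}{-859884 + \frac{1}{2} \cdot \frac{1}{756}} = \frac{1}{-859884 + \frac{1}{1512}} = \frac{1}{- \frac{1300144607}{1512}} = - \frac{1512}{1300144607}$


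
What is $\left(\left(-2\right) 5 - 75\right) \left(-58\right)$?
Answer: $4930$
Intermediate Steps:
$\left(\left(-2\right) 5 - 75\right) \left(-58\right) = \left(-10 - 75\right) \left(-58\right) = \left(-85\right) \left(-58\right) = 4930$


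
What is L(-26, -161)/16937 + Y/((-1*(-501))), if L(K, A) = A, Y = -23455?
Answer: -397337996/8485437 ≈ -46.826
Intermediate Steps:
L(-26, -161)/16937 + Y/((-1*(-501))) = -161/16937 - 23455/((-1*(-501))) = -161*1/16937 - 23455/501 = -161/16937 - 23455*1/501 = -161/16937 - 23455/501 = -397337996/8485437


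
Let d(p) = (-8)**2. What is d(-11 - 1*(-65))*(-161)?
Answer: -10304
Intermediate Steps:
d(p) = 64
d(-11 - 1*(-65))*(-161) = 64*(-161) = -10304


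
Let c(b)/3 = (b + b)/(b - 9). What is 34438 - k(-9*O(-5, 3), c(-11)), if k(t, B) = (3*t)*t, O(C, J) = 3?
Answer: 32251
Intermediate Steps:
c(b) = 6*b/(-9 + b) (c(b) = 3*((b + b)/(b - 9)) = 3*((2*b)/(-9 + b)) = 3*(2*b/(-9 + b)) = 6*b/(-9 + b))
k(t, B) = 3*t**2
34438 - k(-9*O(-5, 3), c(-11)) = 34438 - 3*(-9*3)**2 = 34438 - 3*(-27)**2 = 34438 - 3*729 = 34438 - 1*2187 = 34438 - 2187 = 32251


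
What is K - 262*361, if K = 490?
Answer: -94092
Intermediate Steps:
K - 262*361 = 490 - 262*361 = 490 - 94582 = -94092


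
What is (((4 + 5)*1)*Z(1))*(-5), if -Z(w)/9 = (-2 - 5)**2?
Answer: 19845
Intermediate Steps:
Z(w) = -441 (Z(w) = -9*(-2 - 5)**2 = -9*(-7)**2 = -9*49 = -441)
(((4 + 5)*1)*Z(1))*(-5) = (((4 + 5)*1)*(-441))*(-5) = ((9*1)*(-441))*(-5) = (9*(-441))*(-5) = -3969*(-5) = 19845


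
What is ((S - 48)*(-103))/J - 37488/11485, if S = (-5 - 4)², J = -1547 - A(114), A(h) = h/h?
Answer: -6331303/5926260 ≈ -1.0683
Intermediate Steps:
A(h) = 1
J = -1548 (J = -1547 - 1*1 = -1547 - 1 = -1548)
S = 81 (S = (-9)² = 81)
((S - 48)*(-103))/J - 37488/11485 = ((81 - 48)*(-103))/(-1548) - 37488/11485 = (33*(-103))*(-1/1548) - 37488*1/11485 = -3399*(-1/1548) - 37488/11485 = 1133/516 - 37488/11485 = -6331303/5926260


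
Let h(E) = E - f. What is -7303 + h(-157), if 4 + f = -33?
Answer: -7423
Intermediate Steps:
f = -37 (f = -4 - 33 = -37)
h(E) = 37 + E (h(E) = E - 1*(-37) = E + 37 = 37 + E)
-7303 + h(-157) = -7303 + (37 - 157) = -7303 - 120 = -7423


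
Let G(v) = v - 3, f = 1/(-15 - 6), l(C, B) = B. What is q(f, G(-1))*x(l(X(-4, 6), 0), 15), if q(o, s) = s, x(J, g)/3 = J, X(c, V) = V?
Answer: 0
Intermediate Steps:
x(J, g) = 3*J
f = -1/21 (f = 1/(-21) = -1/21 ≈ -0.047619)
G(v) = -3 + v
q(f, G(-1))*x(l(X(-4, 6), 0), 15) = (-3 - 1)*(3*0) = -4*0 = 0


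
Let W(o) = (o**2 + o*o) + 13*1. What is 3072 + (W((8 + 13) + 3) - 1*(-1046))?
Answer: 5283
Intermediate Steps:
W(o) = 13 + 2*o**2 (W(o) = (o**2 + o**2) + 13 = 2*o**2 + 13 = 13 + 2*o**2)
3072 + (W((8 + 13) + 3) - 1*(-1046)) = 3072 + ((13 + 2*((8 + 13) + 3)**2) - 1*(-1046)) = 3072 + ((13 + 2*(21 + 3)**2) + 1046) = 3072 + ((13 + 2*24**2) + 1046) = 3072 + ((13 + 2*576) + 1046) = 3072 + ((13 + 1152) + 1046) = 3072 + (1165 + 1046) = 3072 + 2211 = 5283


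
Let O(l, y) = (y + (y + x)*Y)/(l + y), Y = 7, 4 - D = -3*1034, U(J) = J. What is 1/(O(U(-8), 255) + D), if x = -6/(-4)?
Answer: 494/1538465 ≈ 0.00032110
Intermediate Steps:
D = 3106 (D = 4 - (-3)*1034 = 4 - 1*(-3102) = 4 + 3102 = 3106)
x = 3/2 (x = -6*(-¼) = 3/2 ≈ 1.5000)
O(l, y) = (21/2 + 8*y)/(l + y) (O(l, y) = (y + (y + 3/2)*7)/(l + y) = (y + (3/2 + y)*7)/(l + y) = (y + (21/2 + 7*y))/(l + y) = (21/2 + 8*y)/(l + y))
1/(O(U(-8), 255) + D) = 1/((21/2 + 8*255)/(-8 + 255) + 3106) = 1/((21/2 + 2040)/247 + 3106) = 1/((1/247)*(4101/2) + 3106) = 1/(4101/494 + 3106) = 1/(1538465/494) = 494/1538465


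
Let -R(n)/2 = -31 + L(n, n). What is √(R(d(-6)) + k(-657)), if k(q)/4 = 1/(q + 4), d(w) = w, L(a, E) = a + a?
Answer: 7*√748338/653 ≈ 9.2733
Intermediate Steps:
L(a, E) = 2*a
k(q) = 4/(4 + q) (k(q) = 4/(q + 4) = 4/(4 + q))
R(n) = 62 - 4*n (R(n) = -2*(-31 + 2*n) = 62 - 4*n)
√(R(d(-6)) + k(-657)) = √((62 - 4*(-6)) + 4/(4 - 657)) = √((62 + 24) + 4/(-653)) = √(86 + 4*(-1/653)) = √(86 - 4/653) = √(56154/653) = 7*√748338/653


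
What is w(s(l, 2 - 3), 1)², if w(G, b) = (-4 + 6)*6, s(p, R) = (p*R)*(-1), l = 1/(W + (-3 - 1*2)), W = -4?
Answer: 144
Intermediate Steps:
l = -⅑ (l = 1/(-4 + (-3 - 1*2)) = 1/(-4 + (-3 - 2)) = 1/(-4 - 5) = 1/(-9) = -⅑ ≈ -0.11111)
s(p, R) = -R*p (s(p, R) = (R*p)*(-1) = -R*p)
w(G, b) = 12 (w(G, b) = 2*6 = 12)
w(s(l, 2 - 3), 1)² = 12² = 144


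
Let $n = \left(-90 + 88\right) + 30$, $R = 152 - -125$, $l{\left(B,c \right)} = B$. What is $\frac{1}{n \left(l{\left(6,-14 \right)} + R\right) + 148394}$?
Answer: $\frac{1}{156318} \approx 6.3972 \cdot 10^{-6}$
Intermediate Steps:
$R = 277$ ($R = 152 + 125 = 277$)
$n = 28$ ($n = -2 + 30 = 28$)
$\frac{1}{n \left(l{\left(6,-14 \right)} + R\right) + 148394} = \frac{1}{28 \left(6 + 277\right) + 148394} = \frac{1}{28 \cdot 283 + 148394} = \frac{1}{7924 + 148394} = \frac{1}{156318}$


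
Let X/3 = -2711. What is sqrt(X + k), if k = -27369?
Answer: I*sqrt(35502) ≈ 188.42*I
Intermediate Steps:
X = -8133 (X = 3*(-2711) = -8133)
sqrt(X + k) = sqrt(-8133 - 27369) = sqrt(-35502) = I*sqrt(35502)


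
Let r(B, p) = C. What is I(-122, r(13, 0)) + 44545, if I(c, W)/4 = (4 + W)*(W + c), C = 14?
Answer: 36769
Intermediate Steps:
r(B, p) = 14
I(c, W) = 4*(4 + W)*(W + c) (I(c, W) = 4*((4 + W)*(W + c)) = 4*(4 + W)*(W + c))
I(-122, r(13, 0)) + 44545 = (4*14**2 + 16*14 + 16*(-122) + 4*14*(-122)) + 44545 = (4*196 + 224 - 1952 - 6832) + 44545 = (784 + 224 - 1952 - 6832) + 44545 = -7776 + 44545 = 36769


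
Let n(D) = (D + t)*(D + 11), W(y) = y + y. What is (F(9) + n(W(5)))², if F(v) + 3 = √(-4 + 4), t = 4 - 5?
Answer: 34596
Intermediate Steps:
t = -1
W(y) = 2*y
F(v) = -3 (F(v) = -3 + √(-4 + 4) = -3 + √0 = -3 + 0 = -3)
n(D) = (-1 + D)*(11 + D) (n(D) = (D - 1)*(D + 11) = (-1 + D)*(11 + D))
(F(9) + n(W(5)))² = (-3 + (-11 + (2*5)² + 10*(2*5)))² = (-3 + (-11 + 10² + 10*10))² = (-3 + (-11 + 100 + 100))² = (-3 + 189)² = 186² = 34596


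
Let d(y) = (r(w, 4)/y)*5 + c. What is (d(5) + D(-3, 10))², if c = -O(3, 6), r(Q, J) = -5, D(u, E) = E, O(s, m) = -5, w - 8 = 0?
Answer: 100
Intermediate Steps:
w = 8 (w = 8 + 0 = 8)
c = 5 (c = -1*(-5) = 5)
d(y) = 5 - 25/y (d(y) = -5/y*5 + 5 = -25/y + 5 = 5 - 25/y)
(d(5) + D(-3, 10))² = ((5 - 25/5) + 10)² = ((5 - 25*⅕) + 10)² = ((5 - 5) + 10)² = (0 + 10)² = 10² = 100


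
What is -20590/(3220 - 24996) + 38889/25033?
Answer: 681138167/272559304 ≈ 2.4990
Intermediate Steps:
-20590/(3220 - 24996) + 38889/25033 = -20590/(-21776) + 38889*(1/25033) = -20590*(-1/21776) + 38889/25033 = 10295/10888 + 38889/25033 = 681138167/272559304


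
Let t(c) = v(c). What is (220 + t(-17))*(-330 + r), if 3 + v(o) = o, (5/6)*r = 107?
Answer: -40320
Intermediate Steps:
r = 642/5 (r = (6/5)*107 = 642/5 ≈ 128.40)
v(o) = -3 + o
t(c) = -3 + c
(220 + t(-17))*(-330 + r) = (220 + (-3 - 17))*(-330 + 642/5) = (220 - 20)*(-1008/5) = 200*(-1008/5) = -40320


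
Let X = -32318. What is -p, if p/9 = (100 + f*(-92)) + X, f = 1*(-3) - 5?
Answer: 283338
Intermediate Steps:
f = -8 (f = -3 - 5 = -8)
p = -283338 (p = 9*((100 - 8*(-92)) - 32318) = 9*((100 + 736) - 32318) = 9*(836 - 32318) = 9*(-31482) = -283338)
-p = -1*(-283338) = 283338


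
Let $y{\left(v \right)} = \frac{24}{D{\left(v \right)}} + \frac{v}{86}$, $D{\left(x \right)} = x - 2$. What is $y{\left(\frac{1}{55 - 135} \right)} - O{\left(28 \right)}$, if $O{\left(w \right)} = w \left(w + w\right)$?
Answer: $- \frac{1750052001}{1107680} \approx -1579.9$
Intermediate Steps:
$O{\left(w \right)} = 2 w^{2}$ ($O{\left(w \right)} = w 2 w = 2 w^{2}$)
$D{\left(x \right)} = -2 + x$
$y{\left(v \right)} = \frac{24}{-2 + v} + \frac{v}{86}$
$y{\left(\frac{1}{55 - 135} \right)} - O{\left(28 \right)} = \frac{2064 + \frac{-2 + \frac{1}{55 - 135}}{55 - 135}}{86 \left(-2 + \frac{1}{55 - 135}\right)} - 2 \cdot 28^{2} = \frac{2064 + \frac{-2 + \frac{1}{-80}}{-80}}{86 \left(-2 + \frac{1}{-80}\right)} - 2 \cdot 784 = \frac{2064 - \frac{-2 - \frac{1}{80}}{80}}{86 \left(-2 - \frac{1}{80}\right)} - 1568 = \frac{2064 - - \frac{161}{6400}}{86 \left(- \frac{161}{80}\right)} - 1568 = \frac{1}{86} \left(- \frac{80}{161}\right) \left(2064 + \frac{161}{6400}\right) - 1568 = \frac{1}{86} \left(- \frac{80}{161}\right) \frac{13209761}{6400} - 1568 = - \frac{13209761}{1107680} - 1568 = - \frac{1750052001}{1107680}$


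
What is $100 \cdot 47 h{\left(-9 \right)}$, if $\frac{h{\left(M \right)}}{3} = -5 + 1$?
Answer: $-56400$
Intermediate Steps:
$h{\left(M \right)} = -12$ ($h{\left(M \right)} = 3 \left(-5 + 1\right) = 3 \left(-4\right) = -12$)
$100 \cdot 47 h{\left(-9 \right)} = 100 \cdot 47 \left(-12\right) = 4700 \left(-12\right) = -56400$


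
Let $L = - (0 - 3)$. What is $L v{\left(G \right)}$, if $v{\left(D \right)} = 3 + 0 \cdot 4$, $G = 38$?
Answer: $9$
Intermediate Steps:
$L = 3$ ($L = \left(-1\right) \left(-3\right) = 3$)
$v{\left(D \right)} = 3$ ($v{\left(D \right)} = 3 + 0 = 3$)
$L v{\left(G \right)} = 3 \cdot 3 = 9$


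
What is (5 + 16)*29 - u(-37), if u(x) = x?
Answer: 646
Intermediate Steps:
(5 + 16)*29 - u(-37) = (5 + 16)*29 - 1*(-37) = 21*29 + 37 = 609 + 37 = 646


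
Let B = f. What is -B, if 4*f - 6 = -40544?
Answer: 20269/2 ≈ 10135.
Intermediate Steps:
f = -20269/2 (f = 3/2 + (¼)*(-40544) = 3/2 - 10136 = -20269/2 ≈ -10135.)
B = -20269/2 ≈ -10135.
-B = -1*(-20269/2) = 20269/2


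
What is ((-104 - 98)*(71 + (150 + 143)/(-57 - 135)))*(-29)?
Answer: 39069931/96 ≈ 4.0698e+5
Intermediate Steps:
((-104 - 98)*(71 + (150 + 143)/(-57 - 135)))*(-29) = -202*(71 + 293/(-192))*(-29) = -202*(71 + 293*(-1/192))*(-29) = -202*(71 - 293/192)*(-29) = -202*13339/192*(-29) = -1347239/96*(-29) = 39069931/96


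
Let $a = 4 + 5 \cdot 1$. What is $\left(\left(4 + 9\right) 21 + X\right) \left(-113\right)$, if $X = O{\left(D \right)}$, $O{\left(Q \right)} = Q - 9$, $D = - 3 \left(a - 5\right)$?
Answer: $-28476$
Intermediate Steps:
$a = 9$ ($a = 4 + 5 = 9$)
$D = -12$ ($D = - 3 \left(9 - 5\right) = \left(-3\right) 4 = -12$)
$O{\left(Q \right)} = -9 + Q$
$X = -21$ ($X = -9 - 12 = -21$)
$\left(\left(4 + 9\right) 21 + X\right) \left(-113\right) = \left(\left(4 + 9\right) 21 - 21\right) \left(-113\right) = \left(13 \cdot 21 - 21\right) \left(-113\right) = \left(273 - 21\right) \left(-113\right) = 252 \left(-113\right) = -28476$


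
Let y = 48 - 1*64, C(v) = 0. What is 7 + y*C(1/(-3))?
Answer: 7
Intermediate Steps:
y = -16 (y = 48 - 64 = -16)
7 + y*C(1/(-3)) = 7 - 16*0 = 7 + 0 = 7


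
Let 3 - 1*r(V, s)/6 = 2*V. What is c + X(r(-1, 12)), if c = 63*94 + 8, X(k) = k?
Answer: 5960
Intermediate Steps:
r(V, s) = 18 - 12*V
c = 5930 (c = 5922 + 8 = 5930)
c + X(r(-1, 12)) = 5930 + (18 - 12*(-1)) = 5930 + (18 + 12) = 5930 + 30 = 5960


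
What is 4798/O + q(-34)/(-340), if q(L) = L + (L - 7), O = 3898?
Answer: 192367/132532 ≈ 1.4515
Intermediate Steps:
q(L) = -7 + 2*L (q(L) = L + (-7 + L) = -7 + 2*L)
4798/O + q(-34)/(-340) = 4798/3898 + (-7 + 2*(-34))/(-340) = 4798*(1/3898) + (-7 - 68)*(-1/340) = 2399/1949 - 75*(-1/340) = 2399/1949 + 15/68 = 192367/132532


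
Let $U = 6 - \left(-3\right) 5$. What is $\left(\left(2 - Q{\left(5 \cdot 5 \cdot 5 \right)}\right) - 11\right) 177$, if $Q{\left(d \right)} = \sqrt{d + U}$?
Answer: $-1593 - 177 \sqrt{146} \approx -3731.7$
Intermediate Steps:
$U = 21$ ($U = 6 - -15 = 6 + 15 = 21$)
$Q{\left(d \right)} = \sqrt{21 + d}$ ($Q{\left(d \right)} = \sqrt{d + 21} = \sqrt{21 + d}$)
$\left(\left(2 - Q{\left(5 \cdot 5 \cdot 5 \right)}\right) - 11\right) 177 = \left(\left(2 - \sqrt{21 + 5 \cdot 5 \cdot 5}\right) - 11\right) 177 = \left(\left(2 - \sqrt{21 + 25 \cdot 5}\right) - 11\right) 177 = \left(\left(2 - \sqrt{21 + 125}\right) - 11\right) 177 = \left(\left(2 - \sqrt{146}\right) - 11\right) 177 = \left(-9 - \sqrt{146}\right) 177 = -1593 - 177 \sqrt{146}$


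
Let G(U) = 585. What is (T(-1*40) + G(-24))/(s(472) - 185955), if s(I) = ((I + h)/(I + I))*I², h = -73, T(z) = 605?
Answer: -170/13113 ≈ -0.012964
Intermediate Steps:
s(I) = I*(-73 + I)/2 (s(I) = ((I - 73)/(I + I))*I² = ((-73 + I)/((2*I)))*I² = ((-73 + I)*(1/(2*I)))*I² = ((-73 + I)/(2*I))*I² = I*(-73 + I)/2)
(T(-1*40) + G(-24))/(s(472) - 185955) = (605 + 585)/((½)*472*(-73 + 472) - 185955) = 1190/((½)*472*399 - 185955) = 1190/(94164 - 185955) = 1190/(-91791) = 1190*(-1/91791) = -170/13113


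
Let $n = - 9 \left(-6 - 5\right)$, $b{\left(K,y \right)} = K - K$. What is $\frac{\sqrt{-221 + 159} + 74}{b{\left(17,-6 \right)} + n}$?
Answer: $\frac{74}{99} + \frac{i \sqrt{62}}{99} \approx 0.74747 + 0.079535 i$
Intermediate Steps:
$b{\left(K,y \right)} = 0$
$n = 99$ ($n = \left(-9\right) \left(-11\right) = 99$)
$\frac{\sqrt{-221 + 159} + 74}{b{\left(17,-6 \right)} + n} = \frac{\sqrt{-221 + 159} + 74}{0 + 99} = \frac{\sqrt{-62} + 74}{99} = \left(i \sqrt{62} + 74\right) \frac{1}{99} = \left(74 + i \sqrt{62}\right) \frac{1}{99} = \frac{74}{99} + \frac{i \sqrt{62}}{99}$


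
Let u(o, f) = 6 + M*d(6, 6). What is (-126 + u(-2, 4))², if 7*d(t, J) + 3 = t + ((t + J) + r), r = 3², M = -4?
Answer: 876096/49 ≈ 17880.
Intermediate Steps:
r = 9
d(t, J) = 6/7 + J/7 + 2*t/7 (d(t, J) = -3/7 + (t + ((t + J) + 9))/7 = -3/7 + (t + ((J + t) + 9))/7 = -3/7 + (t + (9 + J + t))/7 = -3/7 + (9 + J + 2*t)/7 = -3/7 + (9/7 + J/7 + 2*t/7) = 6/7 + J/7 + 2*t/7)
u(o, f) = -54/7 (u(o, f) = 6 - 4*(6/7 + (⅐)*6 + (2/7)*6) = 6 - 4*(6/7 + 6/7 + 12/7) = 6 - 4*24/7 = 6 - 96/7 = -54/7)
(-126 + u(-2, 4))² = (-126 - 54/7)² = (-936/7)² = 876096/49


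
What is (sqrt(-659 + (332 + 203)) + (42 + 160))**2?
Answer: 40680 + 808*I*sqrt(31) ≈ 40680.0 + 4498.8*I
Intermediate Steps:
(sqrt(-659 + (332 + 203)) + (42 + 160))**2 = (sqrt(-659 + 535) + 202)**2 = (sqrt(-124) + 202)**2 = (2*I*sqrt(31) + 202)**2 = (202 + 2*I*sqrt(31))**2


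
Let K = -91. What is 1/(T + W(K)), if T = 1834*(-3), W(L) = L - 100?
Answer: -1/5693 ≈ -0.00017565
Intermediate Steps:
W(L) = -100 + L
T = -5502
1/(T + W(K)) = 1/(-5502 + (-100 - 91)) = 1/(-5502 - 191) = 1/(-5693) = -1/5693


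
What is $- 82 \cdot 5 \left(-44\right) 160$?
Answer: $2886400$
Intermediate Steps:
$- 82 \cdot 5 \left(-44\right) 160 = \left(-82\right) \left(-220\right) 160 = 18040 \cdot 160 = 2886400$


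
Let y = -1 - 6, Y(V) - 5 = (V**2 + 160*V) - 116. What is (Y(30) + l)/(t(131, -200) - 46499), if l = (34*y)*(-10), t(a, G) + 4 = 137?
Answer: -7969/46366 ≈ -0.17187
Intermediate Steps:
t(a, G) = 133 (t(a, G) = -4 + 137 = 133)
Y(V) = -111 + V**2 + 160*V (Y(V) = 5 + ((V**2 + 160*V) - 116) = 5 + (-116 + V**2 + 160*V) = -111 + V**2 + 160*V)
y = -7
l = 2380 (l = (34*(-7))*(-10) = -238*(-10) = 2380)
(Y(30) + l)/(t(131, -200) - 46499) = ((-111 + 30**2 + 160*30) + 2380)/(133 - 46499) = ((-111 + 900 + 4800) + 2380)/(-46366) = (5589 + 2380)*(-1/46366) = 7969*(-1/46366) = -7969/46366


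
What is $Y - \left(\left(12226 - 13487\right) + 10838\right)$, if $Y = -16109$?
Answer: $-25686$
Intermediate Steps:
$Y - \left(\left(12226 - 13487\right) + 10838\right) = -16109 - \left(\left(12226 - 13487\right) + 10838\right) = -16109 - \left(-1261 + 10838\right) = -16109 - 9577 = -25686$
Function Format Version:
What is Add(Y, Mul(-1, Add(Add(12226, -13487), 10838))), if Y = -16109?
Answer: -25686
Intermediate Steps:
Add(Y, Mul(-1, Add(Add(12226, -13487), 10838))) = Add(-16109, Mul(-1, Add(Add(12226, -13487), 10838))) = Add(-16109, Mul(-1, Add(-1261, 10838))) = Add(-16109, Mul(-1, 9577)) = Add(-16109, -9577) = -25686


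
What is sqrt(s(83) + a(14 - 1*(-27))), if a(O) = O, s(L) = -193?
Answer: 2*I*sqrt(38) ≈ 12.329*I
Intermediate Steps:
sqrt(s(83) + a(14 - 1*(-27))) = sqrt(-193 + (14 - 1*(-27))) = sqrt(-193 + (14 + 27)) = sqrt(-193 + 41) = sqrt(-152) = 2*I*sqrt(38)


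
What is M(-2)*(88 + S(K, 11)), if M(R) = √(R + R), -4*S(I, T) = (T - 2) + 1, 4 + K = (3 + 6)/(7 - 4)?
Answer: 171*I ≈ 171.0*I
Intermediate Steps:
K = -1 (K = -4 + (3 + 6)/(7 - 4) = -4 + 9/3 = -4 + 9*(⅓) = -4 + 3 = -1)
S(I, T) = ¼ - T/4 (S(I, T) = -((T - 2) + 1)/4 = -((-2 + T) + 1)/4 = -(-1 + T)/4 = ¼ - T/4)
M(R) = √2*√R (M(R) = √(2*R) = √2*√R)
M(-2)*(88 + S(K, 11)) = (√2*√(-2))*(88 + (¼ - ¼*11)) = (√2*(I*√2))*(88 + (¼ - 11/4)) = (2*I)*(88 - 5/2) = (2*I)*(171/2) = 171*I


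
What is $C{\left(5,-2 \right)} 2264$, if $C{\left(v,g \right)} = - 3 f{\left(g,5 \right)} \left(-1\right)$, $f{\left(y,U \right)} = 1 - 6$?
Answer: $-33960$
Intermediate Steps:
$f{\left(y,U \right)} = -5$ ($f{\left(y,U \right)} = 1 - 6 = -5$)
$C{\left(v,g \right)} = -15$ ($C{\left(v,g \right)} = \left(-3\right) \left(-5\right) \left(-1\right) = 15 \left(-1\right) = -15$)
$C{\left(5,-2 \right)} 2264 = \left(-15\right) 2264 = -33960$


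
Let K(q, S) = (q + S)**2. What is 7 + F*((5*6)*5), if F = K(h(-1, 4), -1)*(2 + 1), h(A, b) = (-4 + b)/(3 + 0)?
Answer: 457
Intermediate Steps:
h(A, b) = -4/3 + b/3 (h(A, b) = (-4 + b)/3 = (-4 + b)*(1/3) = -4/3 + b/3)
K(q, S) = (S + q)**2
F = 3 (F = (-1 + (-4/3 + (1/3)*4))**2*(2 + 1) = (-1 + (-4/3 + 4/3))**2*3 = (-1 + 0)**2*3 = (-1)**2*3 = 1*3 = 3)
7 + F*((5*6)*5) = 7 + 3*((5*6)*5) = 7 + 3*(30*5) = 7 + 3*150 = 7 + 450 = 457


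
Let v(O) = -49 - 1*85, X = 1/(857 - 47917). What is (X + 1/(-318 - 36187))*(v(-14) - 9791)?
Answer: 33175305/68717012 ≈ 0.48278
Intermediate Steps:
X = -1/47060 (X = 1/(-47060) = -1/47060 ≈ -2.1249e-5)
v(O) = -134 (v(O) = -49 - 85 = -134)
(X + 1/(-318 - 36187))*(v(-14) - 9791) = (-1/47060 + 1/(-318 - 36187))*(-134 - 9791) = (-1/47060 + 1/(-36505))*(-9925) = (-1/47060 - 1/36505)*(-9925) = -16713/343585060*(-9925) = 33175305/68717012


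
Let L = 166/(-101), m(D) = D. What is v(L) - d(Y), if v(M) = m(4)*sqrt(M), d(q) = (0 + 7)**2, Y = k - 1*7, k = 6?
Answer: -49 + 4*I*sqrt(16766)/101 ≈ -49.0 + 5.1281*I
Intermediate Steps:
Y = -1 (Y = 6 - 1*7 = 6 - 7 = -1)
L = -166/101 (L = 166*(-1/101) = -166/101 ≈ -1.6436)
d(q) = 49 (d(q) = 7**2 = 49)
v(M) = 4*sqrt(M)
v(L) - d(Y) = 4*sqrt(-166/101) - 1*49 = 4*(I*sqrt(16766)/101) - 49 = 4*I*sqrt(16766)/101 - 49 = -49 + 4*I*sqrt(16766)/101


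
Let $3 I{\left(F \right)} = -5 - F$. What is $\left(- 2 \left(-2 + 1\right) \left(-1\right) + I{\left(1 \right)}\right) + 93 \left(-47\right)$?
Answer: $-4375$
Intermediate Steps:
$I{\left(F \right)} = - \frac{5}{3} - \frac{F}{3}$ ($I{\left(F \right)} = \frac{-5 - F}{3} = - \frac{5}{3} - \frac{F}{3}$)
$\left(- 2 \left(-2 + 1\right) \left(-1\right) + I{\left(1 \right)}\right) + 93 \left(-47\right) = \left(- 2 \left(-2 + 1\right) \left(-1\right) - 2\right) + 93 \left(-47\right) = \left(\left(-2\right) \left(-1\right) \left(-1\right) - 2\right) - 4371 = \left(2 \left(-1\right) - 2\right) - 4371 = \left(-2 - 2\right) - 4371 = -4 - 4371 = -4375$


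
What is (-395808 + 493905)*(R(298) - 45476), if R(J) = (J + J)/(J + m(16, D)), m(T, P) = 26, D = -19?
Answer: -120443725493/27 ≈ -4.4609e+9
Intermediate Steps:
R(J) = 2*J/(26 + J) (R(J) = (J + J)/(J + 26) = (2*J)/(26 + J) = 2*J/(26 + J))
(-395808 + 493905)*(R(298) - 45476) = (-395808 + 493905)*(2*298/(26 + 298) - 45476) = 98097*(2*298/324 - 45476) = 98097*(2*298*(1/324) - 45476) = 98097*(149/81 - 45476) = 98097*(-3683407/81) = -120443725493/27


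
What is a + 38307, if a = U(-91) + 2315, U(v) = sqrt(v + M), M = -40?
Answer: 40622 + I*sqrt(131) ≈ 40622.0 + 11.446*I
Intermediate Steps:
U(v) = sqrt(-40 + v) (U(v) = sqrt(v - 40) = sqrt(-40 + v))
a = 2315 + I*sqrt(131) (a = sqrt(-40 - 91) + 2315 = sqrt(-131) + 2315 = I*sqrt(131) + 2315 = 2315 + I*sqrt(131) ≈ 2315.0 + 11.446*I)
a + 38307 = (2315 + I*sqrt(131)) + 38307 = 40622 + I*sqrt(131)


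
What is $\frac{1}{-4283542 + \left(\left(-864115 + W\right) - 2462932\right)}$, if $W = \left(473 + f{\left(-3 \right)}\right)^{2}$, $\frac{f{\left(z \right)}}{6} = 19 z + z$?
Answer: $- \frac{1}{7597820} \approx -1.3162 \cdot 10^{-7}$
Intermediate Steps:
$f{\left(z \right)} = 120 z$ ($f{\left(z \right)} = 6 \left(19 z + z\right) = 6 \cdot 20 z = 120 z$)
$W = 12769$ ($W = \left(473 + 120 \left(-3\right)\right)^{2} = \left(473 - 360\right)^{2} = 113^{2} = 12769$)
$\frac{1}{-4283542 + \left(\left(-864115 + W\right) - 2462932\right)} = \frac{1}{-4283542 + \left(\left(-864115 + 12769\right) - 2462932\right)} = \frac{1}{-4283542 - 3314278} = \frac{1}{-7597820} = - \frac{1}{7597820}$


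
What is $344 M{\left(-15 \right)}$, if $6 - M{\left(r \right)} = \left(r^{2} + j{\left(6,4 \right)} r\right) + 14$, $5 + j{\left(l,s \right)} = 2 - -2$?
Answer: $-85312$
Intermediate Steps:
$j{\left(l,s \right)} = -1$ ($j{\left(l,s \right)} = -5 + \left(2 - -2\right) = -5 + \left(2 + 2\right) = -5 + 4 = -1$)
$M{\left(r \right)} = -8 + r - r^{2}$ ($M{\left(r \right)} = 6 - \left(\left(r^{2} - r\right) + 14\right) = 6 - \left(14 + r^{2} - r\right) = -8 + r - r^{2}$)
$344 M{\left(-15 \right)} = 344 \left(-8 - 15 - \left(-15\right)^{2}\right) = 344 \left(-8 - 15 - 225\right) = 344 \left(-248\right) = -85312$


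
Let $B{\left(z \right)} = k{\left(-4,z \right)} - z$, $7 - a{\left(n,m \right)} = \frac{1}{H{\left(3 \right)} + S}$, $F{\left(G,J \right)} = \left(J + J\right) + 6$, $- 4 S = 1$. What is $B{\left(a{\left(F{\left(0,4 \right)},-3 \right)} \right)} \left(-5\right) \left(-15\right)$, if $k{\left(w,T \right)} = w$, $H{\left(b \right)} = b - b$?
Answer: $-1125$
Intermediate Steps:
$H{\left(b \right)} = 0$
$S = - \frac{1}{4}$ ($S = \left(- \frac{1}{4}\right) 1 = - \frac{1}{4} \approx -0.25$)
$F{\left(G,J \right)} = 6 + 2 J$ ($F{\left(G,J \right)} = 2 J + 6 = 6 + 2 J$)
$a{\left(n,m \right)} = 11$ ($a{\left(n,m \right)} = 7 - \frac{1}{0 - \frac{1}{4}} = 7 - \frac{1}{- \frac{1}{4}} = 7 - -4 = 7 + 4 = 11$)
$B{\left(z \right)} = -4 - z$
$B{\left(a{\left(F{\left(0,4 \right)},-3 \right)} \right)} \left(-5\right) \left(-15\right) = \left(-4 - 11\right) \left(-5\right) \left(-15\right) = \left(-15\right) \left(-5\right) \left(-15\right) = 75 \left(-15\right) = -1125$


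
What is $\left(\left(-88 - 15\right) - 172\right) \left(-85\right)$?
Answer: $23375$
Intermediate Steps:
$\left(\left(-88 - 15\right) - 172\right) \left(-85\right) = \left(-103 - 172\right) \left(-85\right) = \left(-275\right) \left(-85\right) = 23375$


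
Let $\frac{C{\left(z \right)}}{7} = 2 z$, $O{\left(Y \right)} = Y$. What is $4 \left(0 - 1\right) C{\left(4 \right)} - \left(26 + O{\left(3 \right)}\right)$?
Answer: $-253$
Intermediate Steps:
$C{\left(z \right)} = 14 z$ ($C{\left(z \right)} = 7 \cdot 2 z = 14 z$)
$4 \left(0 - 1\right) C{\left(4 \right)} - \left(26 + O{\left(3 \right)}\right) = 4 \left(0 - 1\right) 14 \cdot 4 - 29 = 4 \left(-1\right) 56 - 29 = \left(-4\right) 56 - 29 = -224 - 29 = -253$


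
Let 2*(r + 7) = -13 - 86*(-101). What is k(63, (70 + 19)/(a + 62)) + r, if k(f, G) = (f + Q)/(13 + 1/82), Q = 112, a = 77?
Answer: 9267853/2134 ≈ 4342.9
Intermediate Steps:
k(f, G) = 9184/1067 + 82*f/1067 (k(f, G) = (f + 112)/(13 + 1/82) = (112 + f)/(13 + 1/82) = (112 + f)/(1067/82) = (112 + f)*(82/1067) = 9184/1067 + 82*f/1067)
r = 8659/2 (r = -7 + (-13 - 86*(-101))/2 = -7 + (-13 + 8686)/2 = -7 + (½)*8673 = -7 + 8673/2 = 8659/2 ≈ 4329.5)
k(63, (70 + 19)/(a + 62)) + r = (9184/1067 + (82/1067)*63) + 8659/2 = (9184/1067 + 5166/1067) + 8659/2 = 14350/1067 + 8659/2 = 9267853/2134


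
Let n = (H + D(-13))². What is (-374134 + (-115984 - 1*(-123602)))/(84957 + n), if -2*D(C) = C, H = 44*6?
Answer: -1466064/632509 ≈ -2.3179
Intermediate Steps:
H = 264
D(C) = -C/2
n = 292681/4 (n = (264 - ½*(-13))² = (264 + 13/2)² = (541/2)² = 292681/4 ≈ 73170.)
(-374134 + (-115984 - 1*(-123602)))/(84957 + n) = (-374134 + (-115984 - 1*(-123602)))/(84957 + 292681/4) = (-374134 + (-115984 + 123602))/(632509/4) = (-374134 + 7618)*(4/632509) = -366516*4/632509 = -1466064/632509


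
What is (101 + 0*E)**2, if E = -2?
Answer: 10201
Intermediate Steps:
(101 + 0*E)**2 = (101 + 0*(-2))**2 = (101 + 0)**2 = 101**2 = 10201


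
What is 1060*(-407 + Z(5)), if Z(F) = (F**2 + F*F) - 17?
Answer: -396440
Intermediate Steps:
Z(F) = -17 + 2*F**2 (Z(F) = (F**2 + F**2) - 17 = 2*F**2 - 17 = -17 + 2*F**2)
1060*(-407 + Z(5)) = 1060*(-407 + (-17 + 2*5**2)) = 1060*(-407 + (-17 + 2*25)) = 1060*(-407 + (-17 + 50)) = 1060*(-407 + 33) = 1060*(-374) = -396440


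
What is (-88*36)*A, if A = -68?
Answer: 215424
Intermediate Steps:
(-88*36)*A = -88*36*(-68) = -3168*(-68) = 215424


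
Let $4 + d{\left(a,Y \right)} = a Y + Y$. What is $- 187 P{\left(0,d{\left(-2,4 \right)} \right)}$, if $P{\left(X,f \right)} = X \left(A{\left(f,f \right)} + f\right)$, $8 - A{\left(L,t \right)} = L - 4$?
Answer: $0$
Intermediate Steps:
$A{\left(L,t \right)} = 12 - L$ ($A{\left(L,t \right)} = 8 - \left(L - 4\right) = 8 - \left(-4 + L\right) = 12 - L$)
$d{\left(a,Y \right)} = -4 + Y + Y a$ ($d{\left(a,Y \right)} = -4 + \left(a Y + Y\right) = -4 + \left(Y a + Y\right) = -4 + \left(Y + Y a\right) = -4 + Y + Y a$)
$P{\left(X,f \right)} = 12 X$ ($P{\left(X,f \right)} = X \left(\left(12 - f\right) + f\right) = X 12 = 12 X$)
$- 187 P{\left(0,d{\left(-2,4 \right)} \right)} = - 187 \cdot 12 \cdot 0 = \left(-187\right) 0 = 0$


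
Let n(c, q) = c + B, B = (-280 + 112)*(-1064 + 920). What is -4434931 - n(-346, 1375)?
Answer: -4458777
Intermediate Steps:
B = 24192 (B = -168*(-144) = 24192)
n(c, q) = 24192 + c (n(c, q) = c + 24192 = 24192 + c)
-4434931 - n(-346, 1375) = -4434931 - (24192 - 346) = -4434931 - 1*23846 = -4434931 - 23846 = -4458777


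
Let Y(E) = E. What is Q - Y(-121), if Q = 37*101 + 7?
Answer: 3865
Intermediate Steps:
Q = 3744 (Q = 3737 + 7 = 3744)
Q - Y(-121) = 3744 - 1*(-121) = 3744 + 121 = 3865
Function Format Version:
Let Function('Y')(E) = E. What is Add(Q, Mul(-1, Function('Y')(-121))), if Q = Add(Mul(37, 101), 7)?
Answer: 3865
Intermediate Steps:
Q = 3744 (Q = Add(3737, 7) = 3744)
Add(Q, Mul(-1, Function('Y')(-121))) = Add(3744, Mul(-1, -121)) = Add(3744, 121) = 3865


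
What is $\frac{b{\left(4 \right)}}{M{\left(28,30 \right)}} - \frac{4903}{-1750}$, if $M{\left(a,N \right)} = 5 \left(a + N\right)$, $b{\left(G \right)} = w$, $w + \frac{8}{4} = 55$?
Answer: $\frac{75731}{25375} \approx 2.9845$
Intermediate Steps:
$w = 53$ ($w = -2 + 55 = 53$)
$b{\left(G \right)} = 53$
$M{\left(a,N \right)} = 5 N + 5 a$ ($M{\left(a,N \right)} = 5 \left(N + a\right) = 5 N + 5 a$)
$\frac{b{\left(4 \right)}}{M{\left(28,30 \right)}} - \frac{4903}{-1750} = \frac{53}{5 \cdot 30 + 5 \cdot 28} - \frac{4903}{-1750} = \frac{53}{150 + 140} - - \frac{4903}{1750} = \frac{53}{290} + \frac{4903}{1750} = \frac{75731}{25375}$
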